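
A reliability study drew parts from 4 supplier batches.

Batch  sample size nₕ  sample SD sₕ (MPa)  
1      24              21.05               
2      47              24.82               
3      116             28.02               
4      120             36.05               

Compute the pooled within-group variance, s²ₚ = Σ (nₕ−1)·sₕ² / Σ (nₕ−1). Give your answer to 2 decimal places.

935.55

Degrees of freedom: 23 + 46 + 115 + 119 = 303.
Σ(nₕ−1)sₕ² = 23·443.1025 + 46·616.0324 + 115·785.1204 + 119·1299.6025 = 283470.3914.
s²ₚ = 283470.3914 / 303 = 935.5458... → 935.55.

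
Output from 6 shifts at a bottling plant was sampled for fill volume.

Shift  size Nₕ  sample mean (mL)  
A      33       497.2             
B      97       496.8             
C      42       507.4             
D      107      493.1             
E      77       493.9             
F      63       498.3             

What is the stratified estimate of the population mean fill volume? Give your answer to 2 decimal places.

496.64

N = 419; weights Wₕ = Nₕ/N = (0.0788, 0.2315, 0.1002, 0.2554, 0.1838, 0.1504).
x̄_st = Σ Wₕ·x̄ₕ = 0.0788·497.2 + 0.2315·496.8 + 0.1002·507.4 + 0.2554·493.1 + 0.1838·493.9 + 0.1504·498.3 ≈ 496.6418...
→ 496.64.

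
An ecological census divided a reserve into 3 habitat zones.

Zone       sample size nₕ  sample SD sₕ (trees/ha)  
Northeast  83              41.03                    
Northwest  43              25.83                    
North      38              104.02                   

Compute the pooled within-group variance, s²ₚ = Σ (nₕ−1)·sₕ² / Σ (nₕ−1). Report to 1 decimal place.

3518.1

Degrees of freedom: 82 + 42 + 37 = 161.
Σ(nₕ−1)sₕ² = 82·1683.4609 + 42·667.1889 + 37·10820.1604 = 566411.6624.
s²ₚ = 566411.6624 / 161 = 3518.085... → 3518.1.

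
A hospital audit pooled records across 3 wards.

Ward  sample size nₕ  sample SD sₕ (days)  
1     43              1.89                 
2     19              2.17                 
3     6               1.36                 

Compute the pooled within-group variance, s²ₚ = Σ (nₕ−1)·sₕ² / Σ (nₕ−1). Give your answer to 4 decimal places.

3.7544

Degrees of freedom: 42 + 18 + 5 = 65.
Σ(nₕ−1)sₕ² = 42·3.5721 + 18·4.7089 + 5·1.8496 = 244.0364.
s²ₚ = 244.0364 / 65 = 3.754406... → 3.7544.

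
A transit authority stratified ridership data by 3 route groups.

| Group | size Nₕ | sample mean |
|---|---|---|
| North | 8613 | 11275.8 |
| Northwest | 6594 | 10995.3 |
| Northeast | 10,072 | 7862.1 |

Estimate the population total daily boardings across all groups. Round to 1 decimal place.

Estimate total by summing Nₕ·x̄ₕ over strata.
8613·11275.8 + 6594·10995.3 + 10072·7862.1 = 97118465.4 + 72503008.2 + 79187071.2 = 248808544.8.

248808544.8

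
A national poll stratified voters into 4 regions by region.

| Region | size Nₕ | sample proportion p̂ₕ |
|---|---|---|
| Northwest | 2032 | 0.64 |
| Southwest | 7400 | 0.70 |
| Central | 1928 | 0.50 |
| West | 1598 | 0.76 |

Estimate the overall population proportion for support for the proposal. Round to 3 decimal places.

0.668

Wₕ = Nₕ/N with N = 12958: 0.1568, 0.5711, 0.1488, 0.1233.
p̂_st = 0.1568·0.64 + 0.5711·0.70 + 0.1488·0.50 + 0.1233·0.76 ≈ 0.66823... → 0.668.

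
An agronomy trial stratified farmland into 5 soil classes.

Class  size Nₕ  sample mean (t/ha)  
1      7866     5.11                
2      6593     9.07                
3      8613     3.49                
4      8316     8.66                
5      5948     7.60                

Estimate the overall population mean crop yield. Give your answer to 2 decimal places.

6.62

x̄_st = (Σ Nₕx̄ₕ) / (Σ Nₕ) = (7866·5.11 + 6593·9.07 + 8613·3.49 + 8316·8.66 + 5948·7.60) / 37336
= 247274.5 / 37336 = 6.6230... → 6.62.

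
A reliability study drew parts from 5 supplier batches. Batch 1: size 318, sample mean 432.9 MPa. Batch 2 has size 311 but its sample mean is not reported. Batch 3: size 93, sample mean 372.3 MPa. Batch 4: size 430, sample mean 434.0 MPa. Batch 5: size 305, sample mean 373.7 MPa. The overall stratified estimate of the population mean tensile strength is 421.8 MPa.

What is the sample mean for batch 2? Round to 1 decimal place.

N = 318 + 311 + 93 + 430 + 305 = 1457.
Overall total = μ·N = 421.8·1457 = 614562.6.
Subtract the known strata: 318·432.9 + 93·372.3 + 430·434.0 + 305·373.7 = 472884.6.
Remaining total for batch 2: 614562.6 − 472884.6 = 141678.
Divide by its size: 141678 / 311 = 455.556... → 455.6.

455.6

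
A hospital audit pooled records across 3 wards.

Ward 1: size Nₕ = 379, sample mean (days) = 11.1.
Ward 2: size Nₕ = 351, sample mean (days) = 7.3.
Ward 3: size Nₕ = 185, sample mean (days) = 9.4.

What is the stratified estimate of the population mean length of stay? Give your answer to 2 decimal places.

9.30

N = 379 + 351 + 185 = 915.
Overall mean = Σ (Nₕ/N)·x̄ₕ — weight by population share, not a simple average.
Σ Nₕx̄ₕ = 379·11.1 + 351·7.3 + 185·9.4 = 4206.9 + 2562.3 + 1739 = 8508.2.
Divide by N: 8508.2 / 915 = 9.2986... → 9.30.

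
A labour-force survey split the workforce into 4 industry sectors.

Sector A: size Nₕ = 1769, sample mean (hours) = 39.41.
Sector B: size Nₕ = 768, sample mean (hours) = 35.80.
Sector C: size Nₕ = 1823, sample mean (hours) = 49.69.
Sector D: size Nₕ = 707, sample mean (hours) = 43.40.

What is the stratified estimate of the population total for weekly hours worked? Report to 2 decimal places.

218479.36

Population total = Σ Nₕ·x̄ₕ (each stratum's size times its mean).
1769·39.41 + 768·35.80 + 1823·49.69 + 707·43.40 = 69716.29 + 27494.4 + 90584.87 + 30683.8 = 218479.36.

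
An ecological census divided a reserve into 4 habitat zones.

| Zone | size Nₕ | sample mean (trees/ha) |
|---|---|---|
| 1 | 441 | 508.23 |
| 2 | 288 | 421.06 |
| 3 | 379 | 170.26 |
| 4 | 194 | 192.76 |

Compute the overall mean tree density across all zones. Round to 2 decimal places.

N = 1302; weights Wₕ = Nₕ/N = (0.3387, 0.2212, 0.2911, 0.1490).
x̄_st = Σ Wₕ·x̄ₕ = 0.3387·508.23 + 0.2212·421.06 + 0.2911·170.26 + 0.1490·192.76 ≈ 343.5627...
→ 343.56.

343.56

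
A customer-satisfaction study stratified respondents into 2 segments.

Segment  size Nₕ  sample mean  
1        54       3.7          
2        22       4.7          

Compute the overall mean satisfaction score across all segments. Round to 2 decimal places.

N = 76; weights Wₕ = Nₕ/N = (0.7105, 0.2895).
x̄_st = Σ Wₕ·x̄ₕ = 0.7105·3.7 + 0.2895·4.7 ≈ 3.9895...
→ 3.99.

3.99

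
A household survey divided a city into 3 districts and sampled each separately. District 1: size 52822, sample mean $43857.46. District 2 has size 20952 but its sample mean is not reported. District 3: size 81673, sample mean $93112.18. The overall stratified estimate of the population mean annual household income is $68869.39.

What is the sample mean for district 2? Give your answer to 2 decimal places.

37426.03

N = 52822 + 20952 + 81673 = 155447.
Overall total = μ·N = 68869.39·155447 = 10705540067.33.
Subtract the known strata: 52822·43857.46 + 81673·93112.18 = 9921389829.26.
Remaining total for district 2: 10705540067.33 − 9921389829.26 = 784150238.07.
Divide by its size: 784150238.07 / 20952 = 37426.0327... → 37426.03.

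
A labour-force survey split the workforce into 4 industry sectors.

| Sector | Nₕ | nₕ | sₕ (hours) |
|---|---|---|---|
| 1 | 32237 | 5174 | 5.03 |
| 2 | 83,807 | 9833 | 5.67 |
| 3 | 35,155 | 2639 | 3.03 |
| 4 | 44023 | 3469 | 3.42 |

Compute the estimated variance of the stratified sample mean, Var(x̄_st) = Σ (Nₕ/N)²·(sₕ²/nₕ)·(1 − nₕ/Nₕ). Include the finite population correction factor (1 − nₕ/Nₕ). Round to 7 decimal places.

0.0009061

N = 195222; Wₕ = Nₕ/N.
sector 1: (32237/195222)²·5.03²/5174·(1 − 5174/32237) = 0.0001119393
sector 2: (83807/195222)²·5.67²/9833·(1 − 9833/83807) = 0.0005318412
sector 3: (35155/195222)²·3.03²/2639·(1 − 2639/35155) = 0.0001043452
sector 4: (44023/195222)²·3.42²/3469·(1 − 3469/44023) = 0.0001579442
Sum = 0.0009060699 → 0.0009061.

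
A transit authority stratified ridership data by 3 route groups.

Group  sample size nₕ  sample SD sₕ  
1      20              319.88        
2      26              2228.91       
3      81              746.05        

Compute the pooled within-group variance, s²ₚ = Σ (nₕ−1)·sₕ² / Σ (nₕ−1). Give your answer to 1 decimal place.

1376390.2

1: (20−1)·319.88² = 19·102323.2144 = 1944141.0736
2: (26−1)·2228.91² = 25·4968039.7881 = 124200994.7025
3: (81−1)·746.05² = 80·556590.6025 = 44527248.2
Numerator = 170672383.9761; denominator = Σ(nₕ−1) = 124.
s²ₚ = 170672383.9761/124 = 1376390.193... → 1376390.2.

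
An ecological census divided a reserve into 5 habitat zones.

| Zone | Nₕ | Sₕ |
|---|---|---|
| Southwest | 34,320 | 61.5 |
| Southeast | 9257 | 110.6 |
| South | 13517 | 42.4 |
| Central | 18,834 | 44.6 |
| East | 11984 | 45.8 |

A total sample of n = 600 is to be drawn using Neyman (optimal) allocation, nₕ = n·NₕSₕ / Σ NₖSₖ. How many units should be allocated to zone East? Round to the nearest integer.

65

Σ NₕSₕ = 34320·61.5 + 9257·110.6 + 13517·42.4 + 18834·44.6 + 11984·45.8 = 5096488.6.
Share for East: 548867.2/5096488.6 = 0.10770.
n_East = 600 × 0.10770 = 64.617... → 65.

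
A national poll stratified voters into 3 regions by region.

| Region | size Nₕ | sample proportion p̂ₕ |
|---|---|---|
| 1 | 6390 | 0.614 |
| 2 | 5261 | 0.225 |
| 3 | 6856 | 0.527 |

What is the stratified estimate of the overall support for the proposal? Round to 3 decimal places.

N = 6390 + 5261 + 6856 = 18507.
Overall proportion = Σ (Nₕ/N)·p̂ₕ.
Σ Nₕp̂ₕ = 3923.46 + 1183.725 + 3613.112 = 8720.297.
8720.297 / 18507 = 0.47119... → 0.471.

0.471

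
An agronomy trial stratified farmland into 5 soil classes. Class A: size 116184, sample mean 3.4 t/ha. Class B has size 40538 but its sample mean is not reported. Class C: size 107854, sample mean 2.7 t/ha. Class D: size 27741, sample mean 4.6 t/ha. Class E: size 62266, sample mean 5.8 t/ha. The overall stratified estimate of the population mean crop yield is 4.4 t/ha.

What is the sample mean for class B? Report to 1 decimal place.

N = 116184 + 40538 + 107854 + 27741 + 62266 = 354583.
Overall total = μ·N = 4.4·354583 = 1560165.2.
Subtract the known strata: 116184·3.4 + 107854·2.7 + 27741·4.6 + 62266·5.8 = 1174982.8.
Remaining total for class B: 1560165.2 − 1174982.8 = 385182.4.
Divide by its size: 385182.4 / 40538 = 9.502... → 9.5.

9.5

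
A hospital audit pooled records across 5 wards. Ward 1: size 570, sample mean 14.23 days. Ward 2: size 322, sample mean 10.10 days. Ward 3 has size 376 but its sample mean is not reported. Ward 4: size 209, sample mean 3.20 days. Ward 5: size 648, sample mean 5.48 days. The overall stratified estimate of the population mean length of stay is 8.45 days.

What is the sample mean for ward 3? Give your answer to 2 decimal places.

N = 570 + 322 + 376 + 209 + 648 = 2125.
Overall total = μ·N = 8.45·2125 = 17956.25.
Subtract the known strata: 570·14.23 + 322·10.10 + 209·3.20 + 648·5.48 = 15583.14.
Remaining total for ward 3: 17956.25 − 15583.14 = 2373.11.
Divide by its size: 2373.11 / 376 = 6.3115... → 6.31.

6.31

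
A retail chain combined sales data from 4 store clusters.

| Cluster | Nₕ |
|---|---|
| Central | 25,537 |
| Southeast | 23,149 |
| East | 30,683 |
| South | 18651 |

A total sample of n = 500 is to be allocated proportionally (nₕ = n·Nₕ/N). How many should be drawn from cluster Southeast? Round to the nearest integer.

Share of cluster Southeast = 23149/98020 = 0.23617.
Allocate 500 × 0.23617 = 118.083... → 118.

118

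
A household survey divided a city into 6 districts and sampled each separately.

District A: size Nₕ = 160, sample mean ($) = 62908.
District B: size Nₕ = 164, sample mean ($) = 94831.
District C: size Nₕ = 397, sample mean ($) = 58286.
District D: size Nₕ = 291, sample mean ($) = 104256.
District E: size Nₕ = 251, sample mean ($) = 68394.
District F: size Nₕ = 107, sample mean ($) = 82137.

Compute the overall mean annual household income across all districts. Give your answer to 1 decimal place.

76679.7

N = 1370; weights Wₕ = Nₕ/N = (0.1168, 0.1197, 0.2898, 0.2124, 0.1832, 0.0781).
x̄_st = Σ Wₕ·x̄ₕ = 0.1168·62908 + 0.1197·94831 + 0.2898·58286 + 0.2124·104256 + 0.1832·68394 + 0.0781·82137 ≈ 76679.675...
→ 76679.7.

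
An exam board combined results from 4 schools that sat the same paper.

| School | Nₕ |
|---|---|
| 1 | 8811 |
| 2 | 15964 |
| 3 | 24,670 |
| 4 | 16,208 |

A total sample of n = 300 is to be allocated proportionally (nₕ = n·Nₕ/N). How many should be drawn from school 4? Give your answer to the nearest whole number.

74

N = 8811 + 15964 + 24670 + 16208 = 65653.
n_4 = 300·16208/65653 = 74.062... → 74.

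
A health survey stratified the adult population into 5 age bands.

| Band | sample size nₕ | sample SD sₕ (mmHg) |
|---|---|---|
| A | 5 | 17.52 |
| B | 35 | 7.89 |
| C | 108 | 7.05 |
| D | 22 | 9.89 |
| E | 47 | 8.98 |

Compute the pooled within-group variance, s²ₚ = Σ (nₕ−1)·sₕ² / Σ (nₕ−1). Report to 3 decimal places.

A: (5−1)·17.52² = 4·306.9504 = 1227.8016
B: (35−1)·7.89² = 34·62.2521 = 2116.5714
C: (108−1)·7.05² = 107·49.7025 = 5318.1675
D: (22−1)·9.89² = 21·97.8121 = 2054.0541
E: (47−1)·8.98² = 46·80.6404 = 3709.4584
Numerator = 14426.053; denominator = Σ(nₕ−1) = 212.
s²ₚ = 14426.053/212 = 68.04742... → 68.047.

68.047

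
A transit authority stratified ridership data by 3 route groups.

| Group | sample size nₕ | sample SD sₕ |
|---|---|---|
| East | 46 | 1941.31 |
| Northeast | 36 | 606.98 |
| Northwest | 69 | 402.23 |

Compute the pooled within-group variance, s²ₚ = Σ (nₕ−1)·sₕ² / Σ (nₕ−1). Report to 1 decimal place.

Degrees of freedom: 45 + 35 + 68 = 148.
Σ(nₕ−1)sₕ² = 45·3768684.5161 + 35·368424.7204 + 68·161788.9729 = 193487318.5957.
s²ₚ = 193487318.5957 / 148 = 1307346.747... → 1307346.7.

1307346.7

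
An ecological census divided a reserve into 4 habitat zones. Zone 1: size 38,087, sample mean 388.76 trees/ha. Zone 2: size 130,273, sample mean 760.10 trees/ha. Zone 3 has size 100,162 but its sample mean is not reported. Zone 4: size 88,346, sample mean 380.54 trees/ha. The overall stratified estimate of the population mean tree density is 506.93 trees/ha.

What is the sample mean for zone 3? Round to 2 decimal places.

334.07

Σ Nₕx̄ₕ = N·μ, so 100162·x̄_3 = 356868·506.93 − (38087·388.76 + 130273·760.10 + 88346·380.54).
= 180907095.24 − 147446396.26 = 33460698.98.
x̄_3 = 33460698.98 / 100162 = 334.0658... → 334.07.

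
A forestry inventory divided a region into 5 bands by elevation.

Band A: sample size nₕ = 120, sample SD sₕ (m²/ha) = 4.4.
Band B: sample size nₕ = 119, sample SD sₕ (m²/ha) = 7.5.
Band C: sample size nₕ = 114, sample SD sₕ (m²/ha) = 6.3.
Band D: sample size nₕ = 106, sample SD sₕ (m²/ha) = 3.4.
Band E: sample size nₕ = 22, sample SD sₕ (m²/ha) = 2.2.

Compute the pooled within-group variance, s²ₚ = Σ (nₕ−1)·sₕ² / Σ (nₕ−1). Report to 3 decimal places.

Degrees of freedom: 119 + 118 + 113 + 105 + 21 = 476.
Σ(nₕ−1)sₕ² = 119·19.36 + 118·56.25 + 113·39.69 + 105·11.56 + 21·4.84 = 14741.75.
s²ₚ = 14741.75 / 476 = 30.97006... → 30.970.

30.970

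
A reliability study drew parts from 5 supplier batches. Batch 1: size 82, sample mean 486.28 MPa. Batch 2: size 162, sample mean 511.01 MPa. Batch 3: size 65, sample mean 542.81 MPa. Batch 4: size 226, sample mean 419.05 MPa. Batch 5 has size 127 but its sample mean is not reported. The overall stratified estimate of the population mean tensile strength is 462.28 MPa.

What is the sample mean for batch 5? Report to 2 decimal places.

N = 82 + 162 + 65 + 226 + 127 = 662.
Overall total = μ·N = 462.28·662 = 306029.36.
Subtract the known strata: 82·486.28 + 162·511.01 + 65·542.81 + 226·419.05 = 252646.53.
Remaining total for batch 5: 306029.36 − 252646.53 = 53382.83.
Divide by its size: 53382.83 / 127 = 420.3372... → 420.34.

420.34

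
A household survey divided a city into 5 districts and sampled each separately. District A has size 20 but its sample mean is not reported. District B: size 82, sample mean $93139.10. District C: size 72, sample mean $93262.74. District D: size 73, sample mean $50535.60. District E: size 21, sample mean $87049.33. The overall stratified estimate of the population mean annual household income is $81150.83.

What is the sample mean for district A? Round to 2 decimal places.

93948.21

N = 20 + 82 + 72 + 73 + 21 = 268.
Overall total = μ·N = 81150.83·268 = 21748422.44.
Subtract the known strata: 82·93139.10 + 72·93262.74 + 73·50535.60 + 21·87049.33 = 19869458.21.
Remaining total for district A: 21748422.44 − 19869458.21 = 1878964.23.
Divide by its size: 1878964.23 / 20 = 93948.2115 → 93948.21.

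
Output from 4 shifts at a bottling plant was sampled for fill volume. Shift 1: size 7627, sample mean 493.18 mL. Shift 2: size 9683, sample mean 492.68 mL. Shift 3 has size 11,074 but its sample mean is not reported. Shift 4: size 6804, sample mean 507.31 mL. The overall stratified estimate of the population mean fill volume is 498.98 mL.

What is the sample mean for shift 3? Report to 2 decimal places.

Σ Nₕx̄ₕ = N·μ, so 11074·x̄_3 = 35188·498.98 − (7627·493.18 + 9683·492.68 + 6804·507.31).
= 17558108.24 − 11983841.54 = 5574266.7.
x̄_3 = 5574266.7 / 11074 = 503.3652... → 503.37.

503.37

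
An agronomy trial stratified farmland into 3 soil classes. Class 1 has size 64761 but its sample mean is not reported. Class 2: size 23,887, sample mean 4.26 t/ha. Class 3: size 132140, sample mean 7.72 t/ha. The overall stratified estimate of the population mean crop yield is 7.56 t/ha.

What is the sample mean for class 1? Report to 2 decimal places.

8.45

Σ Nₕx̄ₕ = N·μ, so 64761·x̄_1 = 220788·7.56 − (23887·4.26 + 132140·7.72).
= 1669157.28 − 1121879.42 = 547277.86.
x̄_1 = 547277.86 / 64761 = 8.4507... → 8.45.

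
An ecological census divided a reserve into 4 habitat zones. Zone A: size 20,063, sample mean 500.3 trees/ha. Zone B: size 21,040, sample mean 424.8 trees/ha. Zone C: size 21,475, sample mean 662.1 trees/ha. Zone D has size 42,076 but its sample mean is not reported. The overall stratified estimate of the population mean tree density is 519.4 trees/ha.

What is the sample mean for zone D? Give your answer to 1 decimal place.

503.0

N = 20063 + 21040 + 21475 + 42076 = 104654.
Overall total = μ·N = 519.4·104654 = 54357287.6.
Subtract the known strata: 20063·500.3 + 21040·424.8 + 21475·662.1 = 33193908.4.
Remaining total for zone D: 54357287.6 − 33193908.4 = 21163379.2.
Divide by its size: 21163379.2 / 42076 = 502.980... → 503.0.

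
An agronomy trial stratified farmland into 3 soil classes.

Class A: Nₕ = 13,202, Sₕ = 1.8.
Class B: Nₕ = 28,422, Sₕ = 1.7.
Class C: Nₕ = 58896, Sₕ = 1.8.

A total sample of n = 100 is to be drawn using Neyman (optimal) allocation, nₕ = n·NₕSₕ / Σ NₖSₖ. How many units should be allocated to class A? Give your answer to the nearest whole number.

Σ NₕSₕ = 13202·1.8 + 28422·1.7 + 58896·1.8 = 178093.8.
Share for A: 23763.6/178093.8 = 0.13343.
n_A = 100 × 0.13343 = 13.343... → 13.

13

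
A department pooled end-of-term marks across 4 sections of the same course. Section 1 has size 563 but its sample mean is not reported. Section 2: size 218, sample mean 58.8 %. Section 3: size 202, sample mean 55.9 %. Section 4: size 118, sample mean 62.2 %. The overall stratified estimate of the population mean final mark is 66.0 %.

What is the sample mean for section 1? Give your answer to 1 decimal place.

73.2

N = 563 + 218 + 202 + 118 = 1101.
Overall total = μ·N = 66.0·1101 = 72666.
Subtract the known strata: 218·58.8 + 202·55.9 + 118·62.2 = 31449.8.
Remaining total for section 1: 72666 − 31449.8 = 41216.2.
Divide by its size: 41216.2 / 563 = 73.208... → 73.2.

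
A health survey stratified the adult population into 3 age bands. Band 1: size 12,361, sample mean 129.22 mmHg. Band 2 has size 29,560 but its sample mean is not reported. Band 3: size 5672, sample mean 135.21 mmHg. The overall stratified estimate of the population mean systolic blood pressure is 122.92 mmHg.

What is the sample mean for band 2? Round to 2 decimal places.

117.93

N = 12361 + 29560 + 5672 = 47593.
Overall total = μ·N = 122.92·47593 = 5850131.56.
Subtract the known strata: 12361·129.22 + 5672·135.21 = 2364199.54.
Remaining total for band 2: 5850131.56 − 2364199.54 = 3485932.02.
Divide by its size: 3485932.02 / 29560 = 117.9273... → 117.93.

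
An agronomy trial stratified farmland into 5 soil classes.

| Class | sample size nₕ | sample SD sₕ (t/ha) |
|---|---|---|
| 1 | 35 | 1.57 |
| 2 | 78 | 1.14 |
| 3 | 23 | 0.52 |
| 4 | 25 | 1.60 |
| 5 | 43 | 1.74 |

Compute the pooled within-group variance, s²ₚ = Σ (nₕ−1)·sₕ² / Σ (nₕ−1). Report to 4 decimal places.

1: (35−1)·1.57² = 34·2.4649 = 83.8066
2: (78−1)·1.14² = 77·1.2996 = 100.0692
3: (23−1)·0.52² = 22·0.2704 = 5.9488
4: (25−1)·1.60² = 24·2.56 = 61.44
5: (43−1)·1.74² = 42·3.0276 = 127.1592
Numerator = 378.4238; denominator = Σ(nₕ−1) = 199.
s²ₚ = 378.4238/199 = 1.901627... → 1.9016.

1.9016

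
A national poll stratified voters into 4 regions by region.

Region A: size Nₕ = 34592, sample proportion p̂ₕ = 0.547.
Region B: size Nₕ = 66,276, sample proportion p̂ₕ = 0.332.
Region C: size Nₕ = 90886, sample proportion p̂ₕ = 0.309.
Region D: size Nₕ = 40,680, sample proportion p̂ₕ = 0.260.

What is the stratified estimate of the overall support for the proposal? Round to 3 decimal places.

0.342

N = 34592 + 66276 + 90886 + 40680 = 232434.
Overall proportion = Σ (Nₕ/N)·p̂ₕ.
Σ Nₕp̂ₕ = 18921.824 + 22003.632 + 28083.774 + 10576.8 = 79586.03.
79586.03 / 232434 = 0.34240... → 0.342.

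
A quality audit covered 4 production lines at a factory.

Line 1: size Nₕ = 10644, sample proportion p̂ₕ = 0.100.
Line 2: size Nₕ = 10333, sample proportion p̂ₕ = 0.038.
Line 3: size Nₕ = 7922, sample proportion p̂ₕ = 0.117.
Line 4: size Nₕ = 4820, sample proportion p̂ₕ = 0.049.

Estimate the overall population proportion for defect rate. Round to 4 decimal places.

N = 10644 + 10333 + 7922 + 4820 = 33719.
Overall proportion = Σ (Nₕ/N)·p̂ₕ.
Σ Nₕp̂ₕ = 1064.4 + 392.654 + 926.874 + 236.18 = 2620.108.
2620.108 / 33719 = 0.077704... → 0.0777.

0.0777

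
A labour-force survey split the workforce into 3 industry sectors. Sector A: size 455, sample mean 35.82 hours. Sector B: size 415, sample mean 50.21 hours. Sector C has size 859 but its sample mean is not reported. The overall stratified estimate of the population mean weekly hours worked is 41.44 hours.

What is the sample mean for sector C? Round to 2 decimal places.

Σ Nₕx̄ₕ = N·μ, so 859·x̄_C = 1729·41.44 − (455·35.82 + 415·50.21).
= 71649.76 − 37135.25 = 34514.51.
x̄_C = 34514.51 / 859 = 40.1799... → 40.18.

40.18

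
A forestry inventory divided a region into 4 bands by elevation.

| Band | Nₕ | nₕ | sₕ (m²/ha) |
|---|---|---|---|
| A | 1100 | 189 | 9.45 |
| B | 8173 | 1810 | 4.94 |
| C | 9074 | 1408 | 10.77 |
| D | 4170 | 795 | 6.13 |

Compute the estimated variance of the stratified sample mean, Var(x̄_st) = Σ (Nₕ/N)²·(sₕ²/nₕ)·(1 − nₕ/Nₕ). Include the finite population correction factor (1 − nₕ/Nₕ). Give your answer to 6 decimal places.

N = 22517. Term for each stratum: Wₕ²sₕ²/nₕ·(1−nₕ/Nₕ).
Var(x̄_st) = 0.000933882 + 0.001382922 + 0.011302520 + 0.001312026 = 0.014931350 → 0.014931.

0.014931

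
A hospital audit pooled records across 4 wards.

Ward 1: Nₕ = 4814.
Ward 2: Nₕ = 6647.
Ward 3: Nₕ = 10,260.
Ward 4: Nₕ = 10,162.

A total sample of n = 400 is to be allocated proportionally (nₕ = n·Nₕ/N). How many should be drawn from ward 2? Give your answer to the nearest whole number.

83

N = 4814 + 6647 + 10260 + 10162 = 31883.
n_2 = 400·6647/31883 = 83.392... → 83.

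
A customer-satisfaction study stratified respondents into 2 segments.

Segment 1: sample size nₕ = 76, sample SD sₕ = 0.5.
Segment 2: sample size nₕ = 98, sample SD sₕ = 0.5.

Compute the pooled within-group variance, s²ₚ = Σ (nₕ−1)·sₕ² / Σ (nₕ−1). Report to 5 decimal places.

Degrees of freedom: 75 + 97 = 172.
Σ(nₕ−1)sₕ² = 75·0.25 + 97·0.25 = 43.
s²ₚ = 43 / 172 = 0.25 → 0.25000.

0.25000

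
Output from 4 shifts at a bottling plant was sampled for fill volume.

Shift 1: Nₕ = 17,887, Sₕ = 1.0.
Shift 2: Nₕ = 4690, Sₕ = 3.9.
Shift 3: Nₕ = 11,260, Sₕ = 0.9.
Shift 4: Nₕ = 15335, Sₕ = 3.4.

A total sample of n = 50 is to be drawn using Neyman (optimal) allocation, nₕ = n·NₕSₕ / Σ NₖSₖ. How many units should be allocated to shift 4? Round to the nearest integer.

Σ NₕSₕ = 17887·1.0 + 4690·3.9 + 11260·0.9 + 15335·3.4 = 98451.
Share for 4: 52139/98451 = 0.52959.
n_4 = 50 × 0.52959 = 26.480... → 26.

26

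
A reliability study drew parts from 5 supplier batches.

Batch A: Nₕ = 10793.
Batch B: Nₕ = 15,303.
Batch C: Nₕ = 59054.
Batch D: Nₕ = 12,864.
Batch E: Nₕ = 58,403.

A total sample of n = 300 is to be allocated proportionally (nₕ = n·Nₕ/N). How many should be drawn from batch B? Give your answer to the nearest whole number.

29

Share of batch B = 15303/156417 = 0.09783.
Allocate 300 × 0.09783 = 29.350... → 29.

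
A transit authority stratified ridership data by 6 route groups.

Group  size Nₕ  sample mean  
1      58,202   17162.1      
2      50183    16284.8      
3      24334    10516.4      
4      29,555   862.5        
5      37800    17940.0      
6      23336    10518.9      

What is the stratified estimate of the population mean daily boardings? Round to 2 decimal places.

13522.61

N = 58202 + 50183 + 24334 + 29555 + 37800 + 23336 = 223410.
Weight each subgroup mean by Nₕ/N and sum.
Σ Nₕx̄ₕ = 58202·17162.1 + 50183·16284.8 + 24334·10516.4 + 29555·862.5 + 37800·17940.0 + 23336·10518.9 = 998868544.2 + 817220118.4 + 255906077.6 + 25491187.5 + 678132000 + 245469050.4 = 3021086978.1.
Divide by N: 3021086978.1 / 223410 = 13522.6130... → 13522.61.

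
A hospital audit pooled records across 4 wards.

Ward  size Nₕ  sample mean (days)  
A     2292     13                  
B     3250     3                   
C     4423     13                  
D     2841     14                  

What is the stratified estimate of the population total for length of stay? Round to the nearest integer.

Estimate total by summing Nₕ·x̄ₕ over strata.
2292·13 + 3250·3 + 4423·13 + 2841·14 = 29796 + 9750 + 57499 + 39774 = 136819.

136819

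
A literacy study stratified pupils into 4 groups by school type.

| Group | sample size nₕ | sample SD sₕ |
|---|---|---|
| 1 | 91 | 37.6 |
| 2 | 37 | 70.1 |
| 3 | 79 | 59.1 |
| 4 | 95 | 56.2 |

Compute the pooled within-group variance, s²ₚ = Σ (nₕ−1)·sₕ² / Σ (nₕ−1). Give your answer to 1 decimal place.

Degrees of freedom: 90 + 36 + 78 + 94 = 298.
Σ(nₕ−1)sₕ² = 90·1413.76 + 36·4914.01 + 78·3492.81 + 94·3158.44 = 873475.3.
s²ₚ = 873475.3 / 298 = 2931.125... → 2931.1.

2931.1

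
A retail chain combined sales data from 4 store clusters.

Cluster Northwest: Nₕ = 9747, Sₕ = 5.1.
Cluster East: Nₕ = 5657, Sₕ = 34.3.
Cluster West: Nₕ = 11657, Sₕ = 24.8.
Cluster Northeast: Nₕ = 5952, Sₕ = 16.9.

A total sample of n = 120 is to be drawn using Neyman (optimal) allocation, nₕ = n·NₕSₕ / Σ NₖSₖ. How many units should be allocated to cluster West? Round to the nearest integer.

Σ NₕSₕ = 9747·5.1 + 5657·34.3 + 11657·24.8 + 5952·16.9 = 633427.2.
Share for West: 289093.6/633427.2 = 0.45640.
n_West = 120 × 0.45640 = 54.768... → 55.

55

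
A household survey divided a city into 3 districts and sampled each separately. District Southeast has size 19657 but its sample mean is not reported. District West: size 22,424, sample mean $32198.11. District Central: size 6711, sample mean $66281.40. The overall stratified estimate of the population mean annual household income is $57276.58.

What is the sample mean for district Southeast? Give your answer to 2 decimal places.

N = 19657 + 22424 + 6711 = 48792.
Overall total = μ·N = 57276.58·48792 = 2794638891.36.
Subtract the known strata: 22424·32198.11 + 6711·66281.40 = 1166824894.04.
Remaining total for district Southeast: 2794638891.36 − 1166824894.04 = 1627813997.32.
Divide by its size: 1627813997.32 / 19657 = 82810.9069... → 82810.91.

82810.91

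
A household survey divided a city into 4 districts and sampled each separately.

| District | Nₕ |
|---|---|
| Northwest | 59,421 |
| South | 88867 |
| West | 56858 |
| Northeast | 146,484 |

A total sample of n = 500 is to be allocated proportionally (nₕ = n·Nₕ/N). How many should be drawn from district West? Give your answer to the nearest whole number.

81

Share of district West = 56858/351630 = 0.16170.
Allocate 500 × 0.16170 = 80.849... → 81.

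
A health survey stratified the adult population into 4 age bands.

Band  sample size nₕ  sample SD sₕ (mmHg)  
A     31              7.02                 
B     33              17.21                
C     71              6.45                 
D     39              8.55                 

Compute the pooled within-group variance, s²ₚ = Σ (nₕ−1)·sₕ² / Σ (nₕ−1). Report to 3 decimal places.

A: (31−1)·7.02² = 30·49.2804 = 1478.412
B: (33−1)·17.21² = 32·296.1841 = 9477.8912
C: (71−1)·6.45² = 70·41.6025 = 2912.175
D: (39−1)·8.55² = 38·73.1025 = 2777.895
Numerator = 16646.3732; denominator = Σ(nₕ−1) = 170.
s²ₚ = 16646.3732/170 = 97.91984... → 97.920.

97.920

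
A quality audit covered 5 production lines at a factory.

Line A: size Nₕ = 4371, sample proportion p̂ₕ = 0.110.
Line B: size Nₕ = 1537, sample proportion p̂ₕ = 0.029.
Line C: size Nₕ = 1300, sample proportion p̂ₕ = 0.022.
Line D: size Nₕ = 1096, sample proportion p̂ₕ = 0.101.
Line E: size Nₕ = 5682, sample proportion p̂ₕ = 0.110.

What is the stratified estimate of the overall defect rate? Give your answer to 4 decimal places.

Wₕ = Nₕ/N with N = 13986: 0.3125, 0.1099, 0.0930, 0.0784, 0.4063.
p̂_st = 0.3125·0.110 + 0.1099·0.029 + 0.0930·0.022 + 0.0784·0.101 + 0.4063·0.110 ≈ 0.092214... → 0.0922.

0.0922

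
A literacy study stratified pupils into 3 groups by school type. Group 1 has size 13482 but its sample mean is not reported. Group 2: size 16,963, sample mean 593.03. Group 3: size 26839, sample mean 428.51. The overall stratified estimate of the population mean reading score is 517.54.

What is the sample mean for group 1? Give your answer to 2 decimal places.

Σ Nₕx̄ₕ = N·μ, so 13482·x̄_1 = 57284·517.54 − (16963·593.03 + 26839·428.51).
= 29646761.36 − 21560347.78 = 8086413.58.
x̄_1 = 8086413.58 / 13482 = 599.7933... → 599.79.

599.79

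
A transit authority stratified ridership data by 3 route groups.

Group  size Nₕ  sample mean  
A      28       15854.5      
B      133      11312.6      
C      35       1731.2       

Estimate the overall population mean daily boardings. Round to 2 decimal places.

x̄_st = (Σ Nₕx̄ₕ) / (Σ Nₕ) = (28·15854.5 + 133·11312.6 + 35·1731.2) / 196
= 2009093.8 / 196 = 10250.4786... → 10250.48.

10250.48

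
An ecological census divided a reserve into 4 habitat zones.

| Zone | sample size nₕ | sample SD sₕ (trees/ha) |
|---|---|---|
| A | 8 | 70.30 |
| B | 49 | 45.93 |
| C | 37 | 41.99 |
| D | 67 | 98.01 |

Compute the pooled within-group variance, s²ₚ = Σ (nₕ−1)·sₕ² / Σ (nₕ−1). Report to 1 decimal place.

A: (8−1)·70.30² = 7·4942.09 = 34594.63
B: (49−1)·45.93² = 48·2109.5649 = 101259.1152
C: (37−1)·41.99² = 36·1763.1601 = 63473.7636
D: (67−1)·98.01² = 66·9605.9601 = 633993.3666
Numerator = 833320.8754; denominator = Σ(nₕ−1) = 157.
s²ₚ = 833320.8754/157 = 5307.776... → 5307.8.

5307.8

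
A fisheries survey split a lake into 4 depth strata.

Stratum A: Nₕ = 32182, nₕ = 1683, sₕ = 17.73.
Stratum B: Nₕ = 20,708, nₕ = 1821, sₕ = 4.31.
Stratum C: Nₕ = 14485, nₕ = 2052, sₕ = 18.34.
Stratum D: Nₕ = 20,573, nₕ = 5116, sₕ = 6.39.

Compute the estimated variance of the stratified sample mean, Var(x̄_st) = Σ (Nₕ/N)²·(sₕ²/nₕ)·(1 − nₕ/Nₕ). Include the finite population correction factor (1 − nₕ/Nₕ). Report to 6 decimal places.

0.028362

N = 87948. Term for each stratum: Wₕ²sₕ²/nₕ·(1−nₕ/Nₕ).
Var(x̄_st) = 0.023701730 + 0.000515815 + 0.003816487 + 0.000328127 = 0.028362159 → 0.028362.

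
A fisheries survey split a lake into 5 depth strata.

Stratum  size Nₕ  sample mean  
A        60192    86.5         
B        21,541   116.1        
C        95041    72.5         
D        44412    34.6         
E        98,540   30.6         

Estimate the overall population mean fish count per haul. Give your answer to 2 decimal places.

N = 60192 + 21541 + 95041 + 44412 + 98540 = 319726.
The stratified mean weights each stratum mean by its population share Nₕ/N.
Σ Nₕx̄ₕ = 60192·86.5 + 21541·116.1 + 95041·72.5 + 44412·34.6 + 98540·30.6 = 5206608 + 2500910.1 + 6890472.5 + 1536655.2 + 3015324 = 19149969.8.
Divide by N: 19149969.8 / 319726 = 59.8949... → 59.89.

59.89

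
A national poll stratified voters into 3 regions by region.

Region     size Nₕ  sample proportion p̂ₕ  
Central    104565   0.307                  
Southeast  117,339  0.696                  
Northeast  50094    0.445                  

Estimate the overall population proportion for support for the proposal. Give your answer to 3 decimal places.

0.500

Wₕ = Nₕ/N with N = 271998: 0.3844, 0.4314, 0.1842.
p̂_st = 0.3844·0.307 + 0.4314·0.696 + 0.1842·0.445 ≈ 0.50023... → 0.500.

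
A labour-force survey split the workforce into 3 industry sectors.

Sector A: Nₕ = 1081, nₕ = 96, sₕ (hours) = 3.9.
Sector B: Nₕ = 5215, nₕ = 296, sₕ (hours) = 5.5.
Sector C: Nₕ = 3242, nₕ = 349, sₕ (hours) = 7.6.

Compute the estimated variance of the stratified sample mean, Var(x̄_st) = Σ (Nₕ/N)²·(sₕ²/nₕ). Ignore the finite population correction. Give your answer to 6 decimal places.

N = 9538. Term for each stratum: Wₕ²sₕ²/nₕ.
Var(x̄_st) = 0.002035142 + 0.030551157 + 0.019121112 = 0.051707411 → 0.051707.

0.051707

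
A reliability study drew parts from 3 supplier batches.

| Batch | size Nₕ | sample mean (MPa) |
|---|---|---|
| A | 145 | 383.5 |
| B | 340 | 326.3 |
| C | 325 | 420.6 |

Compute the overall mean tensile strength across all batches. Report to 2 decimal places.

x̄_st = (Σ Nₕx̄ₕ) / (Σ Nₕ) = (145·383.5 + 340·326.3 + 325·420.6) / 810
= 303244.5 / 810 = 374.3759... → 374.38.

374.38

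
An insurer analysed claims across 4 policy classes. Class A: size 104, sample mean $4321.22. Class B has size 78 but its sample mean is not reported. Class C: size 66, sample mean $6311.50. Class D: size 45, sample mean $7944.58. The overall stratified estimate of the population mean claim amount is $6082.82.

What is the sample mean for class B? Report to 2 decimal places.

N = 104 + 78 + 66 + 45 = 293.
Overall total = μ·N = 6082.82·293 = 1782266.26.
Subtract the known strata: 104·4321.22 + 66·6311.50 + 45·7944.58 = 1223471.98.
Remaining total for class B: 1782266.26 − 1223471.98 = 558794.28.
Divide by its size: 558794.28 / 78 = 7164.0292... → 7164.03.

7164.03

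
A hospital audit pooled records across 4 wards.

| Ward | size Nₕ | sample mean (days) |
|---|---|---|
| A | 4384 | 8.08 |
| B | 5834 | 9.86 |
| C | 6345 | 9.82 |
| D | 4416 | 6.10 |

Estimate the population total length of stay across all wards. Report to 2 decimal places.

A: 4384·8.08 = 35422.72
B: 5834·9.86 = 57523.24
C: 6345·9.82 = 62307.9
D: 4416·6.10 = 26937.6
τ̂ = Σ Nₕx̄ₕ = 182191.46.

182191.46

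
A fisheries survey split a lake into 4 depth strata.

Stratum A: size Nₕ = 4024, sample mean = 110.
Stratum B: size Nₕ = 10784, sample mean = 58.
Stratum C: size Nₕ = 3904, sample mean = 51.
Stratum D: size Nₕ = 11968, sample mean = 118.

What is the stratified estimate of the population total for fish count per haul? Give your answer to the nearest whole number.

2679440

Estimate total by summing Nₕ·x̄ₕ over strata.
4024·110 + 10784·58 + 3904·51 + 11968·118 = 442640 + 625472 + 199104 + 1412224 = 2679440.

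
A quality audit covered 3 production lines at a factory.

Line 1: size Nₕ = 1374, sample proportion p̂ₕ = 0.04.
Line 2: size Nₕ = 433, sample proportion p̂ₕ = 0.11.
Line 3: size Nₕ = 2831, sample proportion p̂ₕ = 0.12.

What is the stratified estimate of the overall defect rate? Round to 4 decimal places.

Wₕ = Nₕ/N with N = 4638: 0.2962, 0.0934, 0.6104.
p̂_st = 0.2962·0.04 + 0.0934·0.11 + 0.6104·0.12 ≈ 0.095367... → 0.0954.

0.0954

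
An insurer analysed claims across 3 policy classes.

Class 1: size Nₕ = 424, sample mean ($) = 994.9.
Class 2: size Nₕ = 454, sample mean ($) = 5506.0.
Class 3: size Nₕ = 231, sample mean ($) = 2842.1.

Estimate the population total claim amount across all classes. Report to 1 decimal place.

3578086.7

1: 424·994.9 = 421837.6
2: 454·5506.0 = 2499724
3: 231·2842.1 = 656525.1
τ̂ = Σ Nₕx̄ₕ = 3578086.7.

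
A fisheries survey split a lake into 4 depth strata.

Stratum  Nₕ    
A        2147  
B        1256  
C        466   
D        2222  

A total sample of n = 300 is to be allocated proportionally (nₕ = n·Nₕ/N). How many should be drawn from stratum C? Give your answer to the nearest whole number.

23

Share of stratum C = 466/6091 = 0.07651.
Allocate 300 × 0.07651 = 22.952... → 23.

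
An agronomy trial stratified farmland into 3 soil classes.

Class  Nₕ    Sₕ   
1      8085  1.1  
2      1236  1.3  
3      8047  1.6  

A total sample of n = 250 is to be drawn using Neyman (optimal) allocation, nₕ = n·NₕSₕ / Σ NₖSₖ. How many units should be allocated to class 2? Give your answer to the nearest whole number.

1: NₕSₕ = 8085·1.1 = 8893.5
2: NₕSₕ = 1236·1.3 = 1606.8
3: NₕSₕ = 8047·1.6 = 12875.2
Σ NₕSₕ = 23375.5.
n_2 = 250·1606.8/23375.5 = 17.185... → 17.

17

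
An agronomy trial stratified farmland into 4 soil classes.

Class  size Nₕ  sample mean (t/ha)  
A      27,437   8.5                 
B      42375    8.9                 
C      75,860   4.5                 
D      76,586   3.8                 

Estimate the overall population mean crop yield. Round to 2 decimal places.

5.59

N = 222258; weights Wₕ = Nₕ/N = (0.1234, 0.1907, 0.3413, 0.3446).
x̄_st = Σ Wₕ·x̄ₕ = 0.1234·8.5 + 0.1907·8.9 + 0.3413·4.5 + 0.3446·3.8 ≈ 5.5915...
→ 5.59.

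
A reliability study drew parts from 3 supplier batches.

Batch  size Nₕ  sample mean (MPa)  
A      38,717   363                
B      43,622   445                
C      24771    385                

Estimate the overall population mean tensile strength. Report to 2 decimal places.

401.48

N = 38717 + 43622 + 24771 = 107110.
Weight each subgroup mean by Nₕ/N and sum.
Σ Nₕx̄ₕ = 38717·363 + 43622·445 + 24771·385 = 14054271 + 19411790 + 9536835 = 43002896.
Divide by N: 43002896 / 107110 = 401.4835... → 401.48.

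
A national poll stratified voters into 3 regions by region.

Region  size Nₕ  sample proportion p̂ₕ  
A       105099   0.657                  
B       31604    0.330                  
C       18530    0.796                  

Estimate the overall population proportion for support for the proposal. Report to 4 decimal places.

0.6070

N = 105099 + 31604 + 18530 = 155233.
Overall proportion = Σ (Nₕ/N)·p̂ₕ.
Σ Nₕp̂ₕ = 69050.043 + 10429.32 + 14749.88 = 94229.243.
94229.243 / 155233 = 0.607018... → 0.6070.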